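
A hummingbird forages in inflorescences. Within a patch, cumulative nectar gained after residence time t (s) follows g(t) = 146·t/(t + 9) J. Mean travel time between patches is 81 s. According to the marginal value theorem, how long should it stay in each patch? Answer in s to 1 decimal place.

Optimal t* satisfies g'(t*) = g(t*)/(T + t*).
g'(t) = 146·9/(t + 9)². Setting 146·9/(t+9)² = 146t/[(t+9)(81+t)] gives 9(81+t) = t(t+9), so t² = 9×81 = 729.
t* = √729 = 27 s.

27.0 s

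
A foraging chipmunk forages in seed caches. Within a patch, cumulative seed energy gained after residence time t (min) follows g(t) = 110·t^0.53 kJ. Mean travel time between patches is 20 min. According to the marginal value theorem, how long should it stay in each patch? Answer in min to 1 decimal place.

22.6 min

By the marginal value theorem, leave when the instantaneous gain rate g'(t) equals the habitat-wide average g(t)/(T + t).
g'(t) = 0.53·110·t^-0.47. Setting 0.53·110·t^-0.47 = 110·t^0.53/(20+t) gives 0.53(20+t) = t, so 0.47·t = 0.53×20.
t* = 0.53×20/0.47 = 22.55 min.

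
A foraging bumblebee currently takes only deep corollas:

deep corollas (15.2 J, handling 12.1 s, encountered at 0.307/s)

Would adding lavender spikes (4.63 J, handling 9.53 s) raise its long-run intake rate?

On deep corollas alone, R = ΣλE/(1+Σλh) = 4.666/4.715 = 0.9898 J/s.
Profitability of lavender spikes: 4.63/9.53 = 0.4858 J/s.
0.4858 < 0.9898, so adding lavender spikes would lower the average — exclude it.

No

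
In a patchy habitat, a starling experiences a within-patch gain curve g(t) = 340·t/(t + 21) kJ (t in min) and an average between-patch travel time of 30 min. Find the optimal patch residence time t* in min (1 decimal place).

25.1 min

Maximise g(t)/(T+t): set derivative to zero → g'(t)(T+t) = g(t).
g'(t) = 340·21/(t + 21)². Setting 340·21/(t+21)² = 340t/[(t+21)(30+t)] gives 21(30+t) = t(t+21), so t² = 21×30 = 630.
t* = √630 = 25.1 min.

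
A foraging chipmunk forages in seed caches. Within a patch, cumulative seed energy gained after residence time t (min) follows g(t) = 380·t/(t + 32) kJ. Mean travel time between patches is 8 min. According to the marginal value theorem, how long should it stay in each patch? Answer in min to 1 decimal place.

Maximise g(t)/(T+t): set derivative to zero → g'(t)(T+t) = g(t).
g'(t) = 380·32/(t + 32)². Setting 380·32/(t+32)² = 380t/[(t+32)(8+t)] gives 32(8+t) = t(t+32), so t² = 32×8 = 256.
t* = √256 = 16 min.

16.0 min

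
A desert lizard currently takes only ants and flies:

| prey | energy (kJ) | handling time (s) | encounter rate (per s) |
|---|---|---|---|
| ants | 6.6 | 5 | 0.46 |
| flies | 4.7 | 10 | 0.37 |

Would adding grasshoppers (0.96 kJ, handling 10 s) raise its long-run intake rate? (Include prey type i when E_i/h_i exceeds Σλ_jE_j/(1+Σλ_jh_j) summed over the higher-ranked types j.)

Current rate: (0.46×6.6 + 0.37×4.7)/(1 + 0.46×5 + 0.37×10) = 0.6821 kJ/s.
grasshoppers: E/h = 0.96/10 = 0.096 kJ/s.
0.096 < 0.6821, so adding grasshoppers would lower the average — exclude it.

No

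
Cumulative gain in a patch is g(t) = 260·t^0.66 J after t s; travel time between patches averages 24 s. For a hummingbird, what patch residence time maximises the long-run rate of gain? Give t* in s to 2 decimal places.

46.59 s

Maximise g(t)/(T+t): set derivative to zero → g'(t)(T+t) = g(t).
g'(t) = 0.66·260·t^-0.34. Setting 0.66·260·t^-0.34 = 260·t^0.66/(24+t) gives 0.66(24+t) = t, so 0.34·t = 0.66×24.
t* = 0.66×24/0.34 = 46.59 s.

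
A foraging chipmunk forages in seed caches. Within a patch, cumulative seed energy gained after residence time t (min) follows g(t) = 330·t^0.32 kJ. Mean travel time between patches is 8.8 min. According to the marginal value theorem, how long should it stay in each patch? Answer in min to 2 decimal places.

4.14 min

Maximise g(t)/(T+t): set derivative to zero → g'(t)(T+t) = g(t).
g'(t) = 0.32·330·t^-0.68. Setting 0.32·330·t^-0.68 = 330·t^0.32/(8.8+t) gives 0.32(8.8+t) = t, so 0.68·t = 0.32×8.8.
t* = 0.32×8.8/0.68 = 4.141 min.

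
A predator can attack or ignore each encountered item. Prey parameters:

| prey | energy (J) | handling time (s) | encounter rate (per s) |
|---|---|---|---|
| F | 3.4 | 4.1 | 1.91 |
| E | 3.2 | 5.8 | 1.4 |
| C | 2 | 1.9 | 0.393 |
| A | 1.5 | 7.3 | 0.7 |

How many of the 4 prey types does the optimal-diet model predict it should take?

2

E/h in descending order: C 1.05, F 0.829, E 0.552, A 0.205 J/s. The optimal diet is the largest prefix of this list for which every included type satisfies E_i/h_i > R on the types above it.
Rate on top 1: 0.45. F: 0.829 > 0.45 → include.
Rate on top 2: 0.7601. E: 0.552 < 0.7601 → exclude; stop.
Optimal diet: C, F — 2 of 4 types.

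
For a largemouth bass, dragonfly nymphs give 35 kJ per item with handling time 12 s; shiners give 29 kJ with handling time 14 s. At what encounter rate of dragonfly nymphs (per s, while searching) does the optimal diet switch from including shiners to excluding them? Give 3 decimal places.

0.204 per s

Drop shiners once their profitability E₂/h₂ falls below the rate achievable on dragonfly nymphs alone: E₂/h₂ = λE₁/(1 + λh₁).
Solve for λ: λE₁h₂ = E₂(1 + λh₁) → λ(E₁h₂ − E₂h₁) = E₂ → λ = E₂/(E₁h₂ − E₂h₁).
λ = 29/(35×14 − 29×12) = 29/142 = 0.2042 per s.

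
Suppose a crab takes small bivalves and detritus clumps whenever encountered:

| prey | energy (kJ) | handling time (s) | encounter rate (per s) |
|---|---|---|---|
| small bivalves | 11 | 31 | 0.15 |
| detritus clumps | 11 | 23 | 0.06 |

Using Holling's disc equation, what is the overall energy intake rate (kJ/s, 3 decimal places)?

0.329 kJ/s

R = (0.15×11 + 0.06×11) / (1 + 0.15×31 + 0.06×23) = 2.31/7.03 = 0.3286 kJ/s.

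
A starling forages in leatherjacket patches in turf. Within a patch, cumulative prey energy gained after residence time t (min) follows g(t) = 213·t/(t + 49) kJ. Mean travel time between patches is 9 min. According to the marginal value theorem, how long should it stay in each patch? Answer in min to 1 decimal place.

21.0 min

Optimal t* satisfies g'(t*) = g(t*)/(T + t*).
g'(t) = 213·49/(t + 49)². Setting 213·49/(t+49)² = 213t/[(t+49)(9+t)] gives 49(9+t) = t(t+49), so t² = 49×9 = 441.
t* = √441 = 21 min.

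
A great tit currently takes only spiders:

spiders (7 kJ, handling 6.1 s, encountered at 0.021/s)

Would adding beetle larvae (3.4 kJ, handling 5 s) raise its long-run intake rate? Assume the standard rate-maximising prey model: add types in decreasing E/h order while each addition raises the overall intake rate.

Current rate: (0.021×7)/(1 + 0.021×6.1) = 0.1303 kJ/s.
beetle larvae: E/h = 3.4/5 = 0.68 kJ/s.
Since 0.68 > R, including beetle larvae increases the long-run rate.

Yes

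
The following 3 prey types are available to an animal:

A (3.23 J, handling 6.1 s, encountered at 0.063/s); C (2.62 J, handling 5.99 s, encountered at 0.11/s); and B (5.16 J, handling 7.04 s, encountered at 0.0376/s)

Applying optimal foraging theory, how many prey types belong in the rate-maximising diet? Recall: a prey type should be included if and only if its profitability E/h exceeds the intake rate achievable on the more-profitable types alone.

Rank by E/h (J/s): B 0.733, A 0.53, C 0.437. Include each in turn until the next type's E/h falls below the running intake rate.
Rate on top 1: 0.1534. A: 0.53 > 0.1534 → include.
Rate on top 2: 0.2411. C: 0.437 > 0.2411 → include.
Optimal diet: B, A, C — 3 of 3 types.

3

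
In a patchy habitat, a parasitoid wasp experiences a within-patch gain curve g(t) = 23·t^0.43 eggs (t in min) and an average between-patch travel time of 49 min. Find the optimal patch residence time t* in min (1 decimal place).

By the marginal value theorem, leave when the instantaneous gain rate g'(t) equals the habitat-wide average g(t)/(T + t).
g'(t) = 0.43·23·t^-0.57. Setting 0.43·23·t^-0.57 = 23·t^0.43/(49+t) gives 0.43(49+t) = t, so 0.57·t = 0.43×49.
t* = 0.43×49/0.57 = 36.96 min.

37.0 min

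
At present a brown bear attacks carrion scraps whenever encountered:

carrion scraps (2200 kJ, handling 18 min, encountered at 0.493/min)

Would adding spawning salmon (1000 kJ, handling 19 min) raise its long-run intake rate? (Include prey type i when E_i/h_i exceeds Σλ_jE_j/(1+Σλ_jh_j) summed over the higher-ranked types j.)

No

On carrion scraps alone, R = ΣλE/(1+Σλh) = 1085/9.874 = 109.8 kJ/min.
spawning salmon: E/h = 1000/19 = 52.63 kJ/min.
52.63 < 109.8, so adding spawning salmon would lower the average — exclude it.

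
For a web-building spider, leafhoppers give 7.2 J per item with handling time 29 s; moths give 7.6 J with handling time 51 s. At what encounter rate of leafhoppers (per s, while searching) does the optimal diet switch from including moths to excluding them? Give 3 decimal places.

0.052 per s

The zero-one rule: include moths iff E₂/h₂ > λE₁/(1+λh₁). Equality gives the switch point.
λE₁h₂ = E₂ + λE₂h₁ ⇒ λ = E₂/(E₁h₂ − E₂h₁) = 7.6/(367.2 − 220.4) = 0.05177 per s.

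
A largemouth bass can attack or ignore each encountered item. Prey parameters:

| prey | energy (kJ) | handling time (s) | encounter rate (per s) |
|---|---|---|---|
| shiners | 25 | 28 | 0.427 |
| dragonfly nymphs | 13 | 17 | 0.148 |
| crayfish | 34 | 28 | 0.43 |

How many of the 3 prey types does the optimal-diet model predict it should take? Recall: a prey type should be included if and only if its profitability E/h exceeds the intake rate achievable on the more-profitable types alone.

1

Profitabilities (E/h, kJ/s): crayfish 1.21, shiners 0.893, dragonfly nymphs 0.765. Add prey in this order while the next type's profitability exceeds the intake rate on those already taken.
Rate on top 1: 1.121. shiners: 0.893 < 1.121 → exclude; stop.
Optimal diet: crayfish — 1 of 3 types.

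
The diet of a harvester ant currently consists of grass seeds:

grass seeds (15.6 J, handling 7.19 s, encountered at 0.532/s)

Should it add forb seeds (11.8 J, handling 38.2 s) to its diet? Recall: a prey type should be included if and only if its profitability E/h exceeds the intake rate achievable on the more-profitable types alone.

No

Intake rate on the current diet: R = (0.532×15.6) / (1 + 0.532×7.19) = 8.299/4.825 = 1.72 J/s.
forb seeds: E/h = 11.8/38.2 = 0.3089 J/s.
0.3089 < 1.72, so adding forb seeds would lower the average — exclude it.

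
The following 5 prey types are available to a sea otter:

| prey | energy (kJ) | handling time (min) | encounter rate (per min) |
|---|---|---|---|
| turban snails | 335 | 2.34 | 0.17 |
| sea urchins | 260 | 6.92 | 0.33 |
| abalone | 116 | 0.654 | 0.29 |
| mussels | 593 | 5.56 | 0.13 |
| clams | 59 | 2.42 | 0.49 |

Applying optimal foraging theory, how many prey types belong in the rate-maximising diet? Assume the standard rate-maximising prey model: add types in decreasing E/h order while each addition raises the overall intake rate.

E/h in descending order: abalone 177, turban snails 143, mussels 107, sea urchins 37.6, clams 24.4 kJ/min. The optimal diet is the largest prefix of this list for which every included type satisfies E_i/h_i > R on the types above it.
Rate on top 1: 28.28. turban snails: 143 > 28.28 → include.
Rate on top 2: 57.07. mussels: 107 > 57.07 → include.
Rate on top 3: 72.58. sea urchins: 37.6 < 72.58 → exclude; stop.
Optimal diet: abalone, turban snails, mussels — 3 of 5 types.

3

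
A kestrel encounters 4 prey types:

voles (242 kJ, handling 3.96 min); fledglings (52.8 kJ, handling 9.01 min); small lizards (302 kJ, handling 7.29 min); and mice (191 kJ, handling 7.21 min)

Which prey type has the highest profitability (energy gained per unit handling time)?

voles

Profitability E/h (kJ/min): voles = 242/3.96 = 61.1, fledglings = 52.8/9.01 = 5.86, small lizards = 302/7.29 = 41.4, mice = 191/7.21 = 26.5.
Ranked: voles > small lizards > mice > fledglings.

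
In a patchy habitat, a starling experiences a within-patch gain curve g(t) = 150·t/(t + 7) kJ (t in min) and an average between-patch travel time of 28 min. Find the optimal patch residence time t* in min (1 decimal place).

Optimal t* satisfies g'(t*) = g(t*)/(T + t*).
g'(t) = 150·7/(t + 7)². Setting 150·7/(t+7)² = 150t/[(t+7)(28+t)] gives 7(28+t) = t(t+7), so t² = 7×28 = 196.
t* = √196 = 14 min.

14.0 min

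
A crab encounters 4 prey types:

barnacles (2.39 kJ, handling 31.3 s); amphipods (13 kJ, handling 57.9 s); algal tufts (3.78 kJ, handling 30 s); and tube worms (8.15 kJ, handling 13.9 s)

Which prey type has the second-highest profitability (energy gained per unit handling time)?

amphipods

Profitability E/h (kJ/s): barnacles = 2.39/31.3 = 0.0764, amphipods = 13/57.9 = 0.225, algal tufts = 3.78/30 = 0.126, tube worms = 8.15/13.9 = 0.586.
Ranked: tube worms > amphipods > algal tufts > barnacles.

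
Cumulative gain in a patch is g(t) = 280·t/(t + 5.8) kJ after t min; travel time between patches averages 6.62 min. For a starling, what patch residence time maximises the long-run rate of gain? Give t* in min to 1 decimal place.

6.2 min

Maximise g(t)/(T+t): set derivative to zero → g'(t)(T+t) = g(t).
g'(t) = 280·5.8/(t + 5.8)². Setting 280·5.8/(t+5.8)² = 280t/[(t+5.8)(6.62+t)] gives 5.8(6.62+t) = t(t+5.8), so t² = 5.8×6.62 = 38.4.
t* = √38.4 = 6.196 min.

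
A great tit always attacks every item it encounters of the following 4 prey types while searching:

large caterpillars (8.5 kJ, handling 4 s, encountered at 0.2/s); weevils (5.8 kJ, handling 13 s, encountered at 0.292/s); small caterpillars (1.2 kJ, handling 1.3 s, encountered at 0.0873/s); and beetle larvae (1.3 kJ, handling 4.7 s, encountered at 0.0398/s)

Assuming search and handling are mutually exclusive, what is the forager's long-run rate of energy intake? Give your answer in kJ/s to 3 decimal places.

0.602 kJ/s

Energy encountered per unit search time: 0.2×8.5 + 0.292×5.8 + 0.0873×1.2 + 0.0398×1.3 = 3.55 kJ/s.
Handling time per unit search time: 0.2×4 + 0.292×13 + 0.0873×1.3 + 0.0398×4.7 = 4.897.
Rate = 3.55/(1 + 4.897) = 0.6021 kJ/s.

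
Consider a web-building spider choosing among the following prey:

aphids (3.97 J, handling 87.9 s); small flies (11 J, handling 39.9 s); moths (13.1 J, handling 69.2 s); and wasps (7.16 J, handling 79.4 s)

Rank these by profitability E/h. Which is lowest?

aphids

In descending order of E/h:
small flies: 11/39.9 = 0.276 J/s
moths: 13.1/69.2 = 0.189 J/s
wasps: 7.16/79.4 = 0.0902 J/s
aphids: 3.97/87.9 = 0.0452 J/s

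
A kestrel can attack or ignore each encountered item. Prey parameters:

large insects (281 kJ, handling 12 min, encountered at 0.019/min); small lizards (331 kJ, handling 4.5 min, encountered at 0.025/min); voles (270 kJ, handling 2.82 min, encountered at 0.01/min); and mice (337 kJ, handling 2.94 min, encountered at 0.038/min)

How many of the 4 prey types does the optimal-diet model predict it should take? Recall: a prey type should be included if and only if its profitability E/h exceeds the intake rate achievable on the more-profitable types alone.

E/h in descending order: mice 115, voles 95.7, small lizards 73.6, large insects 23.4 kJ/min. The optimal diet is the largest prefix of this list for which every included type satisfies E_i/h_i > R on the types above it.
Rate on top 1: 11.52. voles: 95.7 > 11.52 → include.
Rate on top 2: 13.6. small lizards: 73.6 > 13.6 → include.
Rate on top 3: 18.99. large insects: 23.4 > 18.99 → include.
Optimal diet: mice, voles, small lizards, large insects — 4 of 4 types.

4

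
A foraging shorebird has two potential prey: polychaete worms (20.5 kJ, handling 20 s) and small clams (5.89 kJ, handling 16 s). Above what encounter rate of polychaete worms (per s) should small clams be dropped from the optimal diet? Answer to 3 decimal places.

0.028 per s

At the threshold, the rate on polychaete worms alone equals the profitability of small clams: λ·20.5/(1 + λ·20) = 5.89/16 = 0.3681.
Rearranging, λ(20.5 − 0.3681×20) = 0.3681, so λ = 0.3681/13.14 = 0.02802 per s.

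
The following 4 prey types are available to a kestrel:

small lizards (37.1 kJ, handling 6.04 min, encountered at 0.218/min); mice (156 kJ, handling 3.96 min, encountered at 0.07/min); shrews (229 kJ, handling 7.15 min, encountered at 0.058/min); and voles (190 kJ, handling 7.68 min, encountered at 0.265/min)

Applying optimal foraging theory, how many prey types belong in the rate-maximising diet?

3

E/h in descending order: mice 39.4, shrews 32, voles 24.7, small lizards 6.14 kJ/min. The optimal diet is the largest prefix of this list for which every included type satisfies E_i/h_i > R on the types above it.
Rate on top 1: 8.55. shrews: 32 > 8.55 → include.
Rate on top 2: 14.3. voles: 24.7 > 14.3 → include.
Rate on top 3: 20. small lizards: 6.14 < 20 → exclude; stop.
Optimal diet: mice, shrews, voles — 3 of 4 types.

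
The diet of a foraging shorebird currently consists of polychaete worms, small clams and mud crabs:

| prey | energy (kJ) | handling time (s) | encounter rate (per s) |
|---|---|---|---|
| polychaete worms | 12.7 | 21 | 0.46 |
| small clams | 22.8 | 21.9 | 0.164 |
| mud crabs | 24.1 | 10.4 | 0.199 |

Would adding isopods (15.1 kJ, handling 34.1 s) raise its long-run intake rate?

No

Current rate: (0.46×12.7 + 0.164×22.8 + 0.199×24.1)/(1 + 0.46×21 + 0.164×21.9 + 0.199×10.4) = 0.8809 kJ/s.
Profitability of isopods: 15.1/34.1 = 0.4428 kJ/s.
0.4428 < 0.8809, so adding isopods would lower the average — exclude it.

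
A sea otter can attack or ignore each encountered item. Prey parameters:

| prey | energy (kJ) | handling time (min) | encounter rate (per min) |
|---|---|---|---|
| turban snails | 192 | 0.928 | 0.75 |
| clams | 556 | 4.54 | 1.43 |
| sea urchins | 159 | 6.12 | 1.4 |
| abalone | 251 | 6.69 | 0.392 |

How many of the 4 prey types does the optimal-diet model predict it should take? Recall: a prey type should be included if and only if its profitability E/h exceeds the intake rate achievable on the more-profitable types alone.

2

Rank by E/h (kJ/min): turban snails 207, clams 122, abalone 37.5, sea urchins 26. Include each in turn until the next type's E/h falls below the running intake rate.
Rate on top 1: 84.91. clams: 122 > 84.91 → include.
Rate on top 2: 114.7. abalone: 37.5 < 114.7 → exclude; stop.
Optimal diet: turban snails, clams — 2 of 4 types.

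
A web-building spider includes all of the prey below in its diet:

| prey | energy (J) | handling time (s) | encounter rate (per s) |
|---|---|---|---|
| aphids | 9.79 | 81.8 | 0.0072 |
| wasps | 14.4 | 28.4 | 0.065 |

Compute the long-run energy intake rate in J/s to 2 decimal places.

R = (0.0072×9.79 + 0.065×14.4) / (1 + 0.0072×81.8 + 0.065×28.4) = 1.006/3.435 = 0.293 J/s.

0.29 J/s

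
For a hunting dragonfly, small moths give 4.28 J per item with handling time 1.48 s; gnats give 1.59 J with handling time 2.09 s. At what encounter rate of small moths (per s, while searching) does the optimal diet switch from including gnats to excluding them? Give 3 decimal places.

0.241 per s

Drop gnats once their profitability E₂/h₂ falls below the rate achievable on small moths alone: E₂/h₂ = λE₁/(1 + λh₁).
Solve for λ: λE₁h₂ = E₂(1 + λh₁) → λ(E₁h₂ − E₂h₁) = E₂ → λ = E₂/(E₁h₂ − E₂h₁).
λ = 1.59/(4.28×2.09 − 1.59×1.48) = 1.59/6.592 = 0.2412 per s.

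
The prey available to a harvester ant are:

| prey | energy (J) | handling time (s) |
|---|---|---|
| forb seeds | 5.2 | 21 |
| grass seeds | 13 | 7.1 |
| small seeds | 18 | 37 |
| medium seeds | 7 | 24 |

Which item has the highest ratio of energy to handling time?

grass seeds

Profitability E/h (J/s): forb seeds = 5.2/21 = 0.248, grass seeds = 13/7.1 = 1.83, small seeds = 18/37 = 0.486, medium seeds = 7/24 = 0.292.
Ranked: grass seeds > small seeds > medium seeds > forb seeds.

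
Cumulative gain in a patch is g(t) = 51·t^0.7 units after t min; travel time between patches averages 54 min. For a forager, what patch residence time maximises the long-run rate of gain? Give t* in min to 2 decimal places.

126.00 min

Maximise g(t)/(T+t): set derivative to zero → g'(t)(T+t) = g(t).
g'(t) = 0.7·51·t^-0.3. Setting 0.7·51·t^-0.3 = 51·t^0.7/(54+t) gives 0.7(54+t) = t, so 0.30·t = 0.7×54.
t* = 0.7×54/0.30 = 126 min.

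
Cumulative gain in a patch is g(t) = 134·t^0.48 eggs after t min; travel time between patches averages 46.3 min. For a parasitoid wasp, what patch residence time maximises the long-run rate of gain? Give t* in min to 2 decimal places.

42.74 min

By the marginal value theorem, leave when the instantaneous gain rate g'(t) equals the habitat-wide average g(t)/(T + t).
g'(t) = 0.48·134·t^-0.52. Setting 0.48·134·t^-0.52 = 134·t^0.48/(46.3+t) gives 0.48(46.3+t) = t, so 0.52·t = 0.48×46.3.
t* = 0.48×46.3/0.52 = 42.74 min.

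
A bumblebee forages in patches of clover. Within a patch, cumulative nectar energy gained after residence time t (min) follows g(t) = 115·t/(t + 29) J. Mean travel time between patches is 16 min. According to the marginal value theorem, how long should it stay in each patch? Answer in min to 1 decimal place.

Maximise g(t)/(T+t): set derivative to zero → g'(t)(T+t) = g(t).
g'(t) = 115·29/(t + 29)². Setting 115·29/(t+29)² = 115t/[(t+29)(16+t)] gives 29(16+t) = t(t+29), so t² = 29×16 = 464.
t* = √464 = 21.54 min.

21.5 min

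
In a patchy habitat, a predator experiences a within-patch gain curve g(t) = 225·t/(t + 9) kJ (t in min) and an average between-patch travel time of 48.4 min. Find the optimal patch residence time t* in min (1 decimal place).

20.9 min

By the marginal value theorem, leave when the instantaneous gain rate g'(t) equals the habitat-wide average g(t)/(T + t).
g'(t) = 225·9/(t + 9)². Setting 225·9/(t+9)² = 225t/[(t+9)(48.4+t)] gives 9(48.4+t) = t(t+9), so t² = 9×48.4 = 435.6.
t* = √435.6 = 20.87 min.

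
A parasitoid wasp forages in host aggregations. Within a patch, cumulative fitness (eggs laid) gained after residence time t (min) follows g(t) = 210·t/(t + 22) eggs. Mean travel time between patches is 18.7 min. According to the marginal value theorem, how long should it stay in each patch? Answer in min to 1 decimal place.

20.3 min

Optimal t* satisfies g'(t*) = g(t*)/(T + t*).
g'(t) = 210·22/(t + 22)². Setting 210·22/(t+22)² = 210t/[(t+22)(18.7+t)] gives 22(18.7+t) = t(t+22), so t² = 22×18.7 = 411.4.
t* = √411.4 = 20.28 min.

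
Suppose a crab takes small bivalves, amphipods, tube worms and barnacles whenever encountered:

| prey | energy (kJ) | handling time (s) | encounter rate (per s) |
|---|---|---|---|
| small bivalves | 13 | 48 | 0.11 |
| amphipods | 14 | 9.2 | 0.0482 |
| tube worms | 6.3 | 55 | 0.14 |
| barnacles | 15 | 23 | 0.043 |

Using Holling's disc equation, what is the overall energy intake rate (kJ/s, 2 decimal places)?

R = Σλ_iE_i / (1 + Σλ_ih_i)
Numerator: 0.11×13 + 0.0482×14 + 0.14×6.3 + 0.043×15 = 3.632
Denominator: 1 + 0.11×48 + 0.0482×9.2 + 0.14×55 + 0.043×23 = 15.41
R = 3.632/15.41 = 0.2356 kJ/s

0.24 kJ/s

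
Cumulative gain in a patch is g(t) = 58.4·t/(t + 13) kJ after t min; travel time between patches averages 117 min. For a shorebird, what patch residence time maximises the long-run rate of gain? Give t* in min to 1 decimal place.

39.0 min

Optimal t* satisfies g'(t*) = g(t*)/(T + t*).
g'(t) = 58.4·13/(t + 13)². Setting 58.4·13/(t+13)² = 58.4t/[(t+13)(117+t)] gives 13(117+t) = t(t+13), so t² = 13×117 = 1521.
t* = √1521 = 39 min.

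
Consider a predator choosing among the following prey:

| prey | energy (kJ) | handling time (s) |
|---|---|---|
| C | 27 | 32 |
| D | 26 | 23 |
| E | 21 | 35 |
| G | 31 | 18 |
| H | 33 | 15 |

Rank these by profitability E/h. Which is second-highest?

In descending order of E/h:
H: 33/15 = 2.2 kJ/s
G: 31/18 = 1.72 kJ/s
D: 26/23 = 1.13 kJ/s
C: 27/32 = 0.844 kJ/s
E: 21/35 = 0.6 kJ/s

G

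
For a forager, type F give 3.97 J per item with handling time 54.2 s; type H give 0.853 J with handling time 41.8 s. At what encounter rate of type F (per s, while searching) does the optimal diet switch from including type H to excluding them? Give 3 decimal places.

0.007 per s

At the threshold, the rate on type F alone equals the profitability of type H: λ·3.97/(1 + λ·54.2) = 0.853/41.8 = 0.02041.
Rearranging, λ(3.97 − 0.02041×54.2) = 0.02041, so λ = 0.02041/2.864 = 0.007125 per s.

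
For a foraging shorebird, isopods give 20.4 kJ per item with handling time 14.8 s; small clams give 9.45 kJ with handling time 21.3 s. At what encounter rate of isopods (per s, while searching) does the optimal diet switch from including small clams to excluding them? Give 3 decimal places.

The zero-one rule: include small clams iff E₂/h₂ > λE₁/(1+λh₁). Equality gives the switch point.
λE₁h₂ = E₂ + λE₂h₁ ⇒ λ = E₂/(E₁h₂ − E₂h₁) = 9.45/(434.5 − 139.9) = 0.03207 per s.

0.032 per s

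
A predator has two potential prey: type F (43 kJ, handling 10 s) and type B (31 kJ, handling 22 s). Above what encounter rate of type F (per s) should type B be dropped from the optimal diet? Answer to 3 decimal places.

The zero-one rule: include type B iff E₂/h₂ > λE₁/(1+λh₁). Equality gives the switch point.
λE₁h₂ = E₂ + λE₂h₁ ⇒ λ = E₂/(E₁h₂ − E₂h₁) = 31/(946 − 310) = 0.04874 per s.

0.049 per s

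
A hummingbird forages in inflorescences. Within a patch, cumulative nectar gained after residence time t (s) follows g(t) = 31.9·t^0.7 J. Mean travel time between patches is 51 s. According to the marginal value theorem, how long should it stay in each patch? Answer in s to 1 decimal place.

Optimal t* satisfies g'(t*) = g(t*)/(T + t*).
g'(t) = 0.7·31.9·t^-0.3. Setting 0.7·31.9·t^-0.3 = 31.9·t^0.7/(51+t) gives 0.7(51+t) = t, so 0.30·t = 0.7×51.
t* = 0.7×51/0.30 = 119 s.

119.0 s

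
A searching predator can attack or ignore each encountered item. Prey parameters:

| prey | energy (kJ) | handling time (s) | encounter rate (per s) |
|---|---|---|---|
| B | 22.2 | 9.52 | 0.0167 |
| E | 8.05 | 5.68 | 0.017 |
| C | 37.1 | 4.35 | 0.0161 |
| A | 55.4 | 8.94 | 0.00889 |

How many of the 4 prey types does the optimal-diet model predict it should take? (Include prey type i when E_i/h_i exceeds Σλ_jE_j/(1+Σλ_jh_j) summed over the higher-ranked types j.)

4

E/h in descending order: C 8.53, A 6.2, B 2.33, E 1.42 kJ/s. The optimal diet is the largest prefix of this list for which every included type satisfies E_i/h_i > R on the types above it.
Rate on top 1: 0.5582. A: 6.2 > 0.5582 → include.
Rate on top 2: 0.9481. B: 2.33 > 0.9481 → include.
Rate on top 3: 1.116. E: 1.42 > 1.116 → include.
Optimal diet: C, A, B, E — 4 of 4 types.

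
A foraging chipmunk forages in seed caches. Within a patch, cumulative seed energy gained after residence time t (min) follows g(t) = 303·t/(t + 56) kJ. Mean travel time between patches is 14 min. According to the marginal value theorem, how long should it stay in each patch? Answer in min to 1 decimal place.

Optimal t* satisfies g'(t*) = g(t*)/(T + t*).
g'(t) = 303·56/(t + 56)². Setting 303·56/(t+56)² = 303t/[(t+56)(14+t)] gives 56(14+t) = t(t+56), so t² = 56×14 = 784.
t* = √784 = 28 min.

28.0 min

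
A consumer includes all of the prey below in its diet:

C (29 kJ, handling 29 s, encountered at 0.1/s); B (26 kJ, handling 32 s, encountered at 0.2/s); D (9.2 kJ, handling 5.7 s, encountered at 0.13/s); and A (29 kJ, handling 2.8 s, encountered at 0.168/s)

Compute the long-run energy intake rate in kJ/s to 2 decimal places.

Energy encountered per unit search time: 0.1×29 + 0.2×26 + 0.13×9.2 + 0.168×29 = 14.17 kJ/s.
Handling time per unit search time: 0.1×29 + 0.2×32 + 0.13×5.7 + 0.168×2.8 = 10.51.
Rate = 14.17/(1 + 10.51) = 1.231 kJ/s.

1.23 kJ/s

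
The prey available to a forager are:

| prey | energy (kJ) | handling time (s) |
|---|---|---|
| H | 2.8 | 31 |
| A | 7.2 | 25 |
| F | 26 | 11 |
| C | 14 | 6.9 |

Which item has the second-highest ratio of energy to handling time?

Profitability E/h (kJ/s): H = 2.8/31 = 0.0903, A = 7.2/25 = 0.288, F = 26/11 = 2.36, C = 14/6.9 = 2.03.
Ranked: F > C > A > H.

C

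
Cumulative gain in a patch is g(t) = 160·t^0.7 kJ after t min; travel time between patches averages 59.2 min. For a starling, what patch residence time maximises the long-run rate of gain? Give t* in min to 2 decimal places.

Maximise g(t)/(T+t): set derivative to zero → g'(t)(T+t) = g(t).
g'(t) = 0.7·160·t^-0.3. Setting 0.7·160·t^-0.3 = 160·t^0.7/(59.2+t) gives 0.7(59.2+t) = t, so 0.30·t = 0.7×59.2.
t* = 0.7×59.2/0.30 = 138.1 min.

138.13 min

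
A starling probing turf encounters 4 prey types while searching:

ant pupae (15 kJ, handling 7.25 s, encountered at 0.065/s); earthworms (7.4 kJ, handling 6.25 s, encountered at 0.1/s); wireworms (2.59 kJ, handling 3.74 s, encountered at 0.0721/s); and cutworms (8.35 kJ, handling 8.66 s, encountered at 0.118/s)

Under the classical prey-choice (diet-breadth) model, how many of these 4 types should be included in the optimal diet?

Rank by E/h (kJ/s): ant pupae 2.07, earthworms 1.18, cutworms 0.964, wireworms 0.693. Include each in turn until the next type's E/h falls below the running intake rate.
Rate on top 1: 0.6627. earthworms: 1.18 > 0.6627 → include.
Rate on top 2: 0.8181. cutworms: 0.964 > 0.8181 → include.
Rate on top 3: 0.866. wireworms: 0.693 < 0.866 → exclude; stop.
Optimal diet: ant pupae, earthworms, cutworms — 3 of 4 types.

3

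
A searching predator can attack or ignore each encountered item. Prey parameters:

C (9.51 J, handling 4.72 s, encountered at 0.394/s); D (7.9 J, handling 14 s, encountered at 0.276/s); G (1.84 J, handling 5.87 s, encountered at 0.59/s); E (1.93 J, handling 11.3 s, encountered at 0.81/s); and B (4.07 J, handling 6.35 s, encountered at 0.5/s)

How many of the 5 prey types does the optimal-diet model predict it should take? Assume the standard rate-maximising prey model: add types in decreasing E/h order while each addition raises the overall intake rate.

Profitabilities (E/h, J/s): C 2.01, B 0.641, D 0.564, G 0.313, E 0.171. Add prey in this order while the next type's profitability exceeds the intake rate on those already taken.
Rate on top 1: 1.31. B: 0.641 < 1.31 → exclude; stop.
Optimal diet: C — 1 of 5 types.

1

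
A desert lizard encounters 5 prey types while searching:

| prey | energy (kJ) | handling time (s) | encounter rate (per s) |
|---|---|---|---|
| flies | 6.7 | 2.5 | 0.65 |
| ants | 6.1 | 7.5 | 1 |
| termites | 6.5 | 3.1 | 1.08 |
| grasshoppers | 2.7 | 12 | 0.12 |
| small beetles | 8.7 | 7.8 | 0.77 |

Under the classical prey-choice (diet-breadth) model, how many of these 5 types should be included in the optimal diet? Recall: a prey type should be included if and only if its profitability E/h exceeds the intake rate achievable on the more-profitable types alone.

2

E/h in descending order: flies 2.68, termites 2.1, small beetles 1.12, ants 0.813, grasshoppers 0.225 kJ/s. The optimal diet is the largest prefix of this list for which every included type satisfies E_i/h_i > R on the types above it.
Rate on top 1: 1.659. termites: 2.1 > 1.659 → include.
Rate on top 2: 1.904. small beetles: 1.12 < 1.904 → exclude; stop.
Optimal diet: flies, termites — 2 of 5 types.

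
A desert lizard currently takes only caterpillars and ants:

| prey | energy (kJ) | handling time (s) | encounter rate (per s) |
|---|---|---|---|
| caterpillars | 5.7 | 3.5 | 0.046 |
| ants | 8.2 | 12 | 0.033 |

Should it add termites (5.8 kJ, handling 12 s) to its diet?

Yes

Intake rate on the current diet: R = (0.046×5.7 + 0.033×8.2) / (1 + 0.046×3.5 + 0.033×12) = 0.5328/1.557 = 0.3422 kJ/s.
Profitability of termites: 5.8/12 = 0.4833 kJ/s.
0.4833 > 0.3422, so adding termites raises the average — include it.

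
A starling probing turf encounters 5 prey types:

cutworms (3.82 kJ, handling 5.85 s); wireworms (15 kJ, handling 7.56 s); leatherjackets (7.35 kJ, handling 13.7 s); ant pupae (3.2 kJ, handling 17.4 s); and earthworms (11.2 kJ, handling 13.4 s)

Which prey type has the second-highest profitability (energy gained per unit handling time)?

In descending order of E/h:
wireworms: 15/7.56 = 1.98 kJ/s
earthworms: 11.2/13.4 = 0.836 kJ/s
cutworms: 3.82/5.85 = 0.653 kJ/s
leatherjackets: 7.35/13.7 = 0.536 kJ/s
ant pupae: 3.2/17.4 = 0.184 kJ/s

earthworms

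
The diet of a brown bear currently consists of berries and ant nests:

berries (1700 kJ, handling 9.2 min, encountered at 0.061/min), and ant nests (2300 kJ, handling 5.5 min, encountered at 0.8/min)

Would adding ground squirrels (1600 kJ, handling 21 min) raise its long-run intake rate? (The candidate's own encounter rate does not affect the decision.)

On berries and ant nests alone, R = ΣλE/(1+Σλh) = 1944/5.961 = 326.1 kJ/min.
Profitability of ground squirrels: 1600/21 = 76.19 kJ/min.
Since 76.19 < R, time spent handling ground squirrels is better spent searching.

No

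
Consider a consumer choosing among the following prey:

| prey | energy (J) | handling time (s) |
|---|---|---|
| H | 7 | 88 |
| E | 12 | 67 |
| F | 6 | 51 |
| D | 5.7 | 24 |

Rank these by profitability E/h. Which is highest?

In descending order of E/h:
D: 5.7/24 = 0.238 J/s
E: 12/67 = 0.179 J/s
F: 6/51 = 0.118 J/s
H: 7/88 = 0.0795 J/s

D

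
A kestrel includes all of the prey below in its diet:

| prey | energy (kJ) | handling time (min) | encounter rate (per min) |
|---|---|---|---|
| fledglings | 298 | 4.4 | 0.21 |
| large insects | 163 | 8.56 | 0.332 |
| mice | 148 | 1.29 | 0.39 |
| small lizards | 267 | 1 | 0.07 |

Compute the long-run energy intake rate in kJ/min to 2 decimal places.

36.17 kJ/min

R = (0.21×298 + 0.332×163 + 0.39×148 + 0.07×267) / (1 + 0.21×4.4 + 0.332×8.56 + 0.39×1.29 + 0.07×1) = 193.1/5.339 = 36.17 kJ/min.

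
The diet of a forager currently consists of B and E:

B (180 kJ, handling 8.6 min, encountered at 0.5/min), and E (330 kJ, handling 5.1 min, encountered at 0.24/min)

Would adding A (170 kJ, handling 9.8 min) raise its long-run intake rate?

Current rate: (0.5×180 + 0.24×330)/(1 + 0.5×8.6 + 0.24×5.1) = 25.94 kJ/min.
Profitability of A: 170/9.8 = 17.35 kJ/min.
Since 17.35 < R, time spent handling A is better spent searching.

No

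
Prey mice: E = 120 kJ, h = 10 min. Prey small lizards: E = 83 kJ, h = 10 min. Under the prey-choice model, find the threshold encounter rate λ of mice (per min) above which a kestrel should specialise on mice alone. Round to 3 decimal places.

At the threshold, the rate on mice alone equals the profitability of small lizards: λ·120/(1 + λ·10) = 83/10 = 8.3.
Rearranging, λ(120 − 8.3×10) = 8.3, so λ = 8.3/37 = 0.2243 per min.

0.224 per min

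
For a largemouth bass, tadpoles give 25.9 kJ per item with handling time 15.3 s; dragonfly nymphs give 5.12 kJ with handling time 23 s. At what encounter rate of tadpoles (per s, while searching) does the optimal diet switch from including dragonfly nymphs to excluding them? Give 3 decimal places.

0.010 per s

The zero-one rule: include dragonfly nymphs iff E₂/h₂ > λE₁/(1+λh₁). Equality gives the switch point.
λE₁h₂ = E₂ + λE₂h₁ ⇒ λ = E₂/(E₁h₂ − E₂h₁) = 5.12/(595.7 − 78.34) = 0.009896 per s.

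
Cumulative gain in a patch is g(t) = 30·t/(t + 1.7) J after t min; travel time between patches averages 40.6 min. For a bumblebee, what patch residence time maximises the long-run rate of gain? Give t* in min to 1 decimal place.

Maximise g(t)/(T+t): set derivative to zero → g'(t)(T+t) = g(t).
g'(t) = 30·1.7/(t + 1.7)². Setting 30·1.7/(t+1.7)² = 30t/[(t+1.7)(40.6+t)] gives 1.7(40.6+t) = t(t+1.7), so t² = 1.7×40.6 = 69.02.
t* = √69.02 = 8.308 min.

8.3 min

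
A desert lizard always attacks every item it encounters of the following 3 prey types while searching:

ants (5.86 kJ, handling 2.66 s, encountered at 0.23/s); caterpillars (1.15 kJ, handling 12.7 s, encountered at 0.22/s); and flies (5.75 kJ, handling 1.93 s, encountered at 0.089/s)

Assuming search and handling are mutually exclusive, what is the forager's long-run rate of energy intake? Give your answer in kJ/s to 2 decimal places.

0.46 kJ/s

Energy encountered per unit search time: 0.23×5.86 + 0.22×1.15 + 0.089×5.75 = 2.113 kJ/s.
Handling time per unit search time: 0.23×2.66 + 0.22×12.7 + 0.089×1.93 = 3.578.
Rate = 2.113/(1 + 3.578) = 0.4615 kJ/s.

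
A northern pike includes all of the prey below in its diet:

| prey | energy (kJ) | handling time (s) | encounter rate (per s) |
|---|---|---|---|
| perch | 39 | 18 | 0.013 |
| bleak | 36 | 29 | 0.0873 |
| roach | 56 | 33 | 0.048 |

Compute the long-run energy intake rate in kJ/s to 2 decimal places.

R = (0.013×39 + 0.0873×36 + 0.048×56) / (1 + 0.013×18 + 0.0873×29 + 0.048×33) = 6.338/5.35 = 1.185 kJ/s.

1.18 kJ/s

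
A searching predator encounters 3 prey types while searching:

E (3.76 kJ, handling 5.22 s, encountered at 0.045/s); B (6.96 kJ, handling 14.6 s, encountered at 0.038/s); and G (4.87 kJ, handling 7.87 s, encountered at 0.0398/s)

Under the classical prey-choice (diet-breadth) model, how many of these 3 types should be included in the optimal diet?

Rank by E/h (kJ/s): E 0.72, G 0.619, B 0.477. Include each in turn until the next type's E/h falls below the running intake rate.
Rate on top 1: 0.137. G: 0.619 > 0.137 → include.
Rate on top 2: 0.2345. B: 0.477 > 0.2345 → include.
Optimal diet: E, G, B — 3 of 3 types.

3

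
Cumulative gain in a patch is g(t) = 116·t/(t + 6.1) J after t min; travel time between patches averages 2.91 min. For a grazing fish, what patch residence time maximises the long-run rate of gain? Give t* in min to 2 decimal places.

Maximise g(t)/(T+t): set derivative to zero → g'(t)(T+t) = g(t).
g'(t) = 116·6.1/(t + 6.1)². Setting 116·6.1/(t+6.1)² = 116t/[(t+6.1)(2.91+t)] gives 6.1(2.91+t) = t(t+6.1), so t² = 6.1×2.91 = 17.75.
t* = √17.75 = 4.213 min.

4.21 min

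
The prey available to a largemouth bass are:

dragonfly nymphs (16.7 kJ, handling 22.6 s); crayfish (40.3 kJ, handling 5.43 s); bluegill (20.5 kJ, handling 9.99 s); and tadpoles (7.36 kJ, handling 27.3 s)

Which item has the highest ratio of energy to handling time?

In descending order of E/h:
crayfish: 40.3/5.43 = 7.42 kJ/s
bluegill: 20.5/9.99 = 2.05 kJ/s
dragonfly nymphs: 16.7/22.6 = 0.739 kJ/s
tadpoles: 7.36/27.3 = 0.27 kJ/s

crayfish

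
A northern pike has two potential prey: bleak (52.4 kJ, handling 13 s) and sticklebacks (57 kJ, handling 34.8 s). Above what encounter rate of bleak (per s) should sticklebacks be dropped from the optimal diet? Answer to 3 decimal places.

0.053 per s

At the threshold, the rate on bleak alone equals the profitability of sticklebacks: λ·52.4/(1 + λ·13) = 57/34.8 = 1.638.
Rearranging, λ(52.4 − 1.638×13) = 1.638, so λ = 1.638/31.11 = 0.05265 per s.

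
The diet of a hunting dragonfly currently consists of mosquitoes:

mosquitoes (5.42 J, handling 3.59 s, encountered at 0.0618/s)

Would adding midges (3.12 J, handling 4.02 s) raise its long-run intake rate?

Intake rate on the current diet: R = (0.0618×5.42) / (1 + 0.0618×3.59) = 0.335/1.222 = 0.2741 J/s.
Profitability of midges: 3.12/4.02 = 0.7761 J/s.
Since 0.7761 > R, including midges increases the long-run rate.

Yes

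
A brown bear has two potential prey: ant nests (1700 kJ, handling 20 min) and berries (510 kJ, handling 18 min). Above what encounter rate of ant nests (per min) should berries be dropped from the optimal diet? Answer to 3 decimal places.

0.025 per min

At the threshold, the rate on ant nests alone equals the profitability of berries: λ·1700/(1 + λ·20) = 510/18 = 28.33.
Rearranging, λ(1700 − 28.33×20) = 28.33, so λ = 28.33/1133 = 0.025 per min.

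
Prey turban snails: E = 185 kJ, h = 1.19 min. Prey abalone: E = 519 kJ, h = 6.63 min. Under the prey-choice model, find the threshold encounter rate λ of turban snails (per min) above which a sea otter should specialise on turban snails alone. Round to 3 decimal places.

The zero-one rule: include abalone iff E₂/h₂ > λE₁/(1+λh₁). Equality gives the switch point.
λE₁h₂ = E₂ + λE₂h₁ ⇒ λ = E₂/(E₁h₂ − E₂h₁) = 519/(1227 − 617.6) = 0.8523 per min.

0.852 per min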